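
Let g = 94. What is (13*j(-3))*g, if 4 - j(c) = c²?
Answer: -6110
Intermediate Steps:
j(c) = 4 - c²
(13*j(-3))*g = (13*(4 - 1*(-3)²))*94 = (13*(4 - 1*9))*94 = (13*(4 - 9))*94 = (13*(-5))*94 = -65*94 = -6110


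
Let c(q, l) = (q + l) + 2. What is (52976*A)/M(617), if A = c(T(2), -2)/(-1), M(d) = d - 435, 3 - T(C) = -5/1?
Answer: -30272/13 ≈ -2328.6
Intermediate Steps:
T(C) = 8 (T(C) = 3 - (-5)/1 = 3 - (-5) = 3 - 1*(-5) = 3 + 5 = 8)
c(q, l) = 2 + l + q (c(q, l) = (l + q) + 2 = 2 + l + q)
M(d) = -435 + d
A = -8 (A = (2 - 2 + 8)/(-1) = 8*(-1) = -8)
(52976*A)/M(617) = (52976*(-8))/(-435 + 617) = -423808/182 = -423808*1/182 = -30272/13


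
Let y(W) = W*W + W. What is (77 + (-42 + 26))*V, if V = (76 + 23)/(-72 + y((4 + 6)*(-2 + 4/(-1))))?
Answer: 2013/1156 ≈ 1.7414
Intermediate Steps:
y(W) = W + W**2 (y(W) = W**2 + W = W + W**2)
V = 33/1156 (V = (76 + 23)/(-72 + ((4 + 6)*(-2 + 4/(-1)))*(1 + (4 + 6)*(-2 + 4/(-1)))) = 99/(-72 + (10*(-2 + 4*(-1)))*(1 + 10*(-2 + 4*(-1)))) = 99/(-72 + (10*(-2 - 4))*(1 + 10*(-2 - 4))) = 99/(-72 + (10*(-6))*(1 + 10*(-6))) = 99/(-72 - 60*(1 - 60)) = 99/(-72 - 60*(-59)) = 99/(-72 + 3540) = 99/3468 = 99*(1/3468) = 33/1156 ≈ 0.028547)
(77 + (-42 + 26))*V = (77 + (-42 + 26))*(33/1156) = (77 - 16)*(33/1156) = 61*(33/1156) = 2013/1156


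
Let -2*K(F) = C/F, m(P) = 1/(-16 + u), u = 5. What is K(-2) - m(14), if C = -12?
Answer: -32/11 ≈ -2.9091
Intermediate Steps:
m(P) = -1/11 (m(P) = 1/(-16 + 5) = 1/(-11) = -1/11)
K(F) = 6/F (K(F) = -(-6)/F = 6/F)
K(-2) - m(14) = 6/(-2) - 1*(-1/11) = 6*(-1/2) + 1/11 = -3 + 1/11 = -32/11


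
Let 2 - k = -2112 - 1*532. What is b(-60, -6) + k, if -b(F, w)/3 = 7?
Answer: 2625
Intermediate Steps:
k = 2646 (k = 2 - (-2112 - 1*532) = 2 - (-2112 - 532) = 2 - 1*(-2644) = 2 + 2644 = 2646)
b(F, w) = -21 (b(F, w) = -3*7 = -21)
b(-60, -6) + k = -21 + 2646 = 2625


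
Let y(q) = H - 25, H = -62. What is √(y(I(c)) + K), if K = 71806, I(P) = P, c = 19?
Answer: √71719 ≈ 267.80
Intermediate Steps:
y(q) = -87 (y(q) = -62 - 25 = -87)
√(y(I(c)) + K) = √(-87 + 71806) = √71719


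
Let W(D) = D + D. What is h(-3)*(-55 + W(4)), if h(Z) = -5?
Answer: 235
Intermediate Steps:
W(D) = 2*D
h(-3)*(-55 + W(4)) = -5*(-55 + 2*4) = -5*(-55 + 8) = -5*(-47) = 235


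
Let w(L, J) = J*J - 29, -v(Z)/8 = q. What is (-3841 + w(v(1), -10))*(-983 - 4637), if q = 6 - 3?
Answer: 21187400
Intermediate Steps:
q = 3
v(Z) = -24 (v(Z) = -8*3 = -24)
w(L, J) = -29 + J² (w(L, J) = J² - 29 = -29 + J²)
(-3841 + w(v(1), -10))*(-983 - 4637) = (-3841 + (-29 + (-10)²))*(-983 - 4637) = (-3841 + (-29 + 100))*(-5620) = (-3841 + 71)*(-5620) = -3770*(-5620) = 21187400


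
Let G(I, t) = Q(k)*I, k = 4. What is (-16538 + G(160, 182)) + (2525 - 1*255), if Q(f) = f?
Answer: -13628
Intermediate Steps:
G(I, t) = 4*I
(-16538 + G(160, 182)) + (2525 - 1*255) = (-16538 + 4*160) + (2525 - 1*255) = (-16538 + 640) + (2525 - 255) = -15898 + 2270 = -13628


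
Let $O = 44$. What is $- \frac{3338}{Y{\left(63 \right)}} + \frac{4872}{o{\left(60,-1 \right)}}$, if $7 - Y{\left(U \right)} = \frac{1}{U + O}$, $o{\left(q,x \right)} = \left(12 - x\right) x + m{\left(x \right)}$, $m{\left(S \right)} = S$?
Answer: $- \frac{308735}{374} \approx -825.49$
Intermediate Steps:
$o{\left(q,x \right)} = x + x \left(12 - x\right)$ ($o{\left(q,x \right)} = \left(12 - x\right) x + x = x \left(12 - x\right) + x = x + x \left(12 - x\right)$)
$Y{\left(U \right)} = 7 - \frac{1}{44 + U}$ ($Y{\left(U \right)} = 7 - \frac{1}{U + 44} = 7 - \frac{1}{44 + U}$)
$- \frac{3338}{Y{\left(63 \right)}} + \frac{4872}{o{\left(60,-1 \right)}} = - \frac{3338}{\frac{1}{44 + 63} \left(307 + 7 \cdot 63\right)} + \frac{4872}{\left(-1\right) \left(13 - -1\right)} = - \frac{3338}{\frac{1}{107} \left(307 + 441\right)} + \frac{4872}{\left(-1\right) \left(13 + 1\right)} = - \frac{3338}{\frac{1}{107} \cdot 748} + \frac{4872}{\left(-1\right) 14} = - \frac{3338}{\frac{748}{107}} + \frac{4872}{-14} = \left(-3338\right) \frac{107}{748} + 4872 \left(- \frac{1}{14}\right) = - \frac{178583}{374} - 348 = - \frac{308735}{374}$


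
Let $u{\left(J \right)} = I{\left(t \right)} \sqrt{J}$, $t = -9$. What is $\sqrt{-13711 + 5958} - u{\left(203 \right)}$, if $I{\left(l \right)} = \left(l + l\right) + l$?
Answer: $27 \sqrt{203} + i \sqrt{7753} \approx 384.69 + 88.051 i$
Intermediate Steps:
$I{\left(l \right)} = 3 l$ ($I{\left(l \right)} = 2 l + l = 3 l$)
$u{\left(J \right)} = - 27 \sqrt{J}$ ($u{\left(J \right)} = 3 \left(-9\right) \sqrt{J} = - 27 \sqrt{J}$)
$\sqrt{-13711 + 5958} - u{\left(203 \right)} = \sqrt{-13711 + 5958} - - 27 \sqrt{203} = \sqrt{-7753} + 27 \sqrt{203} = i \sqrt{7753} + 27 \sqrt{203} = 27 \sqrt{203} + i \sqrt{7753}$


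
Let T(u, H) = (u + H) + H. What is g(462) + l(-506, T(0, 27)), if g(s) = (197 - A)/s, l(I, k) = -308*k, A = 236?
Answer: -2561341/154 ≈ -16632.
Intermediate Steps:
T(u, H) = u + 2*H (T(u, H) = (H + u) + H = u + 2*H)
g(s) = -39/s (g(s) = (197 - 1*236)/s = (197 - 236)/s = -39/s)
g(462) + l(-506, T(0, 27)) = -39/462 - 308*(0 + 2*27) = -39*1/462 - 308*(0 + 54) = -13/154 - 308*54 = -13/154 - 16632 = -2561341/154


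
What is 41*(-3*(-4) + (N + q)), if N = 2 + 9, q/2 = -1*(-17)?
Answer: 2337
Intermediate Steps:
q = 34 (q = 2*(-1*(-17)) = 2*17 = 34)
N = 11
41*(-3*(-4) + (N + q)) = 41*(-3*(-4) + (11 + 34)) = 41*(12 + 45) = 41*57 = 2337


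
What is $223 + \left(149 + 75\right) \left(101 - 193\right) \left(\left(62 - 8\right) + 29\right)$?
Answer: $-1710241$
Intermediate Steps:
$223 + \left(149 + 75\right) \left(101 - 193\right) \left(\left(62 - 8\right) + 29\right) = 223 + 224 \left(- 92 \left(\left(62 - 8\right) + 29\right)\right) = 223 + 224 \left(- 92 \left(54 + 29\right)\right) = 223 + 224 \left(\left(-92\right) 83\right) = 223 + 224 \left(-7636\right) = 223 - 1710464 = -1710241$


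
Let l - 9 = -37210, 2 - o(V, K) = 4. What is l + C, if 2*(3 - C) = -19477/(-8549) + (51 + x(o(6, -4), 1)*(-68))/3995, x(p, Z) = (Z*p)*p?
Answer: -74733572949/2009015 ≈ -37199.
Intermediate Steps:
o(V, K) = -2 (o(V, K) = 2 - 1*4 = 2 - 4 = -2)
l = -37201 (l = 9 - 37210 = -37201)
x(p, Z) = Z*p²
C = 3794066/2009015 (C = 3 - (-19477/(-8549) + (51 + (1*(-2)²)*(-68))/3995)/2 = 3 - (-19477*(-1/8549) + (51 + (1*4)*(-68))*(1/3995))/2 = 3 - (19477/8549 + (51 + 4*(-68))*(1/3995))/2 = 3 - (19477/8549 + (51 - 272)*(1/3995))/2 = 3 - (19477/8549 - 221*1/3995)/2 = 3 - (19477/8549 - 13/235)/2 = 3 - ½*4465958/2009015 = 3 - 2232979/2009015 = 3794066/2009015 ≈ 1.8885)
l + C = -37201 + 3794066/2009015 = -74733572949/2009015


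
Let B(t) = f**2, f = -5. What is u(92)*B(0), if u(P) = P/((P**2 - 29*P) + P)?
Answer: 25/64 ≈ 0.39063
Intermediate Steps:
u(P) = P/(P**2 - 28*P)
B(t) = 25 (B(t) = (-5)**2 = 25)
u(92)*B(0) = 25/(-28 + 92) = 25/64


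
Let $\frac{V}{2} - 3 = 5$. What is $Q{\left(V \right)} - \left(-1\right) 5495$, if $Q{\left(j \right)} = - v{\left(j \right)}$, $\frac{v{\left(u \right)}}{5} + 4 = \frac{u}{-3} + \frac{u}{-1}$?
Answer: $\frac{16865}{3} \approx 5621.7$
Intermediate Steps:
$V = 16$ ($V = 6 + 2 \cdot 5 = 6 + 10 = 16$)
$v{\left(u \right)} = -20 - \frac{20 u}{3}$ ($v{\left(u \right)} = -20 + 5 \left(\frac{u}{-3} + \frac{u}{-1}\right) = -20 + 5 \left(u \left(- \frac{1}{3}\right) + u \left(-1\right)\right) = -20 + 5 \left(- \frac{u}{3} - u\right) = -20 + 5 \left(- \frac{4 u}{3}\right) = -20 - \frac{20 u}{3}$)
$Q{\left(j \right)} = 20 + \frac{20 j}{3}$ ($Q{\left(j \right)} = - (-20 - \frac{20 j}{3}) = 20 + \frac{20 j}{3}$)
$Q{\left(V \right)} - \left(-1\right) 5495 = \left(20 + \frac{20}{3} \cdot 16\right) - \left(-1\right) 5495 = \left(20 + \frac{320}{3}\right) - -5495 = \frac{380}{3} + 5495 = \frac{16865}{3}$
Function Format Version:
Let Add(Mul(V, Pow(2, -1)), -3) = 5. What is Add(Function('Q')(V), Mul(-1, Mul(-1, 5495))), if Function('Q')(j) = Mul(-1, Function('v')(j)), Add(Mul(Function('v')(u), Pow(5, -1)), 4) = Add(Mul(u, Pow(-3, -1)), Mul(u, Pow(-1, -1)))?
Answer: Rational(16865, 3) ≈ 5621.7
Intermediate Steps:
V = 16 (V = Add(6, Mul(2, 5)) = Add(6, 10) = 16)
Function('v')(u) = Add(-20, Mul(Rational(-20, 3), u)) (Function('v')(u) = Add(-20, Mul(5, Add(Mul(u, Pow(-3, -1)), Mul(u, Pow(-1, -1))))) = Add(-20, Mul(5, Add(Mul(u, Rational(-1, 3)), Mul(u, -1)))) = Add(-20, Mul(5, Add(Mul(Rational(-1, 3), u), Mul(-1, u)))) = Add(-20, Mul(5, Mul(Rational(-4, 3), u))) = Add(-20, Mul(Rational(-20, 3), u)))
Function('Q')(j) = Add(20, Mul(Rational(20, 3), j)) (Function('Q')(j) = Mul(-1, Add(-20, Mul(Rational(-20, 3), j))) = Add(20, Mul(Rational(20, 3), j)))
Add(Function('Q')(V), Mul(-1, Mul(-1, 5495))) = Add(Add(20, Mul(Rational(20, 3), 16)), Mul(-1, Mul(-1, 5495))) = Add(Add(20, Rational(320, 3)), Mul(-1, -5495)) = Add(Rational(380, 3), 5495) = Rational(16865, 3)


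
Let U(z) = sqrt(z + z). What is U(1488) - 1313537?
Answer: -1313537 + 4*sqrt(186) ≈ -1.3135e+6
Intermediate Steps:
U(z) = sqrt(2)*sqrt(z) (U(z) = sqrt(2*z) = sqrt(2)*sqrt(z))
U(1488) - 1313537 = sqrt(2)*sqrt(1488) - 1313537 = sqrt(2)*(4*sqrt(93)) - 1313537 = 4*sqrt(186) - 1313537 = -1313537 + 4*sqrt(186)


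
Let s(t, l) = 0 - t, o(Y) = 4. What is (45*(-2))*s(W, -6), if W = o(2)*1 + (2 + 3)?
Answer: 810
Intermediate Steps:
W = 9 (W = 4*1 + (2 + 3) = 4 + 5 = 9)
s(t, l) = -t
(45*(-2))*s(W, -6) = (45*(-2))*(-1*9) = -90*(-9) = 810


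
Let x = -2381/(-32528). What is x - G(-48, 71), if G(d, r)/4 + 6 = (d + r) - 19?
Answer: 262605/32528 ≈ 8.0732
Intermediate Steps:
G(d, r) = -100 + 4*d + 4*r (G(d, r) = -24 + 4*((d + r) - 19) = -24 + 4*(-19 + d + r) = -24 + (-76 + 4*d + 4*r) = -100 + 4*d + 4*r)
x = 2381/32528 (x = -2381*(-1/32528) = 2381/32528 ≈ 0.073198)
x - G(-48, 71) = 2381/32528 - (-100 + 4*(-48) + 4*71) = 2381/32528 - (-100 - 192 + 284) = 2381/32528 - 1*(-8) = 2381/32528 + 8 = 262605/32528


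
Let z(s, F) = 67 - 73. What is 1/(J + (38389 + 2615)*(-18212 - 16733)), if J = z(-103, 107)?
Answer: -1/1432884786 ≈ -6.9789e-10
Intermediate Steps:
z(s, F) = -6
J = -6
1/(J + (38389 + 2615)*(-18212 - 16733)) = 1/(-6 + (38389 + 2615)*(-18212 - 16733)) = 1/(-6 + 41004*(-34945)) = 1/(-6 - 1432884780) = 1/(-1432884786) = -1/1432884786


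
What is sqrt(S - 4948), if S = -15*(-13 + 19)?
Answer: I*sqrt(5038) ≈ 70.979*I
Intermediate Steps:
S = -90 (S = -15*6 = -90)
sqrt(S - 4948) = sqrt(-90 - 4948) = sqrt(-5038) = I*sqrt(5038)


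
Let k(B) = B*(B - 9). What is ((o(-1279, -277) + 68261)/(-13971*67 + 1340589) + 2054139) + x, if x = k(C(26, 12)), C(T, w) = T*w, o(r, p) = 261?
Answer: 434603931811/202266 ≈ 2.1487e+6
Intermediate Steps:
k(B) = B*(-9 + B)
x = 94536 (x = (26*12)*(-9 + 26*12) = 312*(-9 + 312) = 312*303 = 94536)
((o(-1279, -277) + 68261)/(-13971*67 + 1340589) + 2054139) + x = ((261 + 68261)/(-13971*67 + 1340589) + 2054139) + 94536 = (68522/(-936057 + 1340589) + 2054139) + 94536 = (68522/404532 + 2054139) + 94536 = (68522*(1/404532) + 2054139) + 94536 = (34261/202266 + 2054139) + 94536 = 415482513235/202266 + 94536 = 434603931811/202266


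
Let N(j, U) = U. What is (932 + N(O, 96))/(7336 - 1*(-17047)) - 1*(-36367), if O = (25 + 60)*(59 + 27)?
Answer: 886737589/24383 ≈ 36367.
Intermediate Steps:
O = 7310 (O = 85*86 = 7310)
(932 + N(O, 96))/(7336 - 1*(-17047)) - 1*(-36367) = (932 + 96)/(7336 - 1*(-17047)) - 1*(-36367) = 1028/(7336 + 17047) + 36367 = 1028/24383 + 36367 = 886737589/24383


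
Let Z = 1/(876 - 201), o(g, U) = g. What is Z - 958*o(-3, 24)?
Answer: 1939951/675 ≈ 2874.0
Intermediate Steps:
Z = 1/675 ≈ 0.0014815
Z - 958*o(-3, 24) = 1/675 - 958*(-3) = 1/675 + 2874 = 1939951/675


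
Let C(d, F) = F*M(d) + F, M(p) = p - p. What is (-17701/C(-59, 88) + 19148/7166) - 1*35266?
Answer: -11182091035/315304 ≈ -35465.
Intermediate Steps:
M(p) = 0
C(d, F) = F (C(d, F) = F*0 + F = 0 + F = F)
(-17701/C(-59, 88) + 19148/7166) - 1*35266 = (-17701/88 + 19148/7166) - 1*35266 = (-17701*1/88 + 19148*(1/7166)) - 35266 = (-17701/88 + 9574/3583) - 35266 = -62580171/315304 - 35266 = -11182091035/315304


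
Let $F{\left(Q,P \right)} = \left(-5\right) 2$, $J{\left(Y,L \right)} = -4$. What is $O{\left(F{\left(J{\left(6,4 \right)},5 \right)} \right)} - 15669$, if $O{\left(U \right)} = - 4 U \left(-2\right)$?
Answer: $-15749$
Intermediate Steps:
$F{\left(Q,P \right)} = -10$
$O{\left(U \right)} = 8 U$
$O{\left(F{\left(J{\left(6,4 \right)},5 \right)} \right)} - 15669 = 8 \left(-10\right) - 15669 = -80 - 15669 = -15749$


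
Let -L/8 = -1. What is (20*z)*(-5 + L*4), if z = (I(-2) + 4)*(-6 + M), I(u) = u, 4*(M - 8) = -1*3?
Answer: 1350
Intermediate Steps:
L = 8 (L = -8*(-1) = 8)
M = 29/4 (M = 8 + (-1*3)/4 = 8 + (¼)*(-3) = 8 - ¾ = 29/4 ≈ 7.2500)
z = 5/2 (z = (-2 + 4)*(-6 + 29/4) = 2*(5/4) = 5/2 ≈ 2.5000)
(20*z)*(-5 + L*4) = (20*(5/2))*(-5 + 8*4) = 50*(-5 + 32) = 50*27 = 1350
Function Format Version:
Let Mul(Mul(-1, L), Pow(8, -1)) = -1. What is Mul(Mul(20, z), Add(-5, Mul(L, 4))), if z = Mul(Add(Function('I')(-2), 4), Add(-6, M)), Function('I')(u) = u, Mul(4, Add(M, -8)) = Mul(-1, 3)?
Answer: 1350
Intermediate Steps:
L = 8 (L = Mul(-8, -1) = 8)
M = Rational(29, 4) (M = Add(8, Mul(Rational(1, 4), Mul(-1, 3))) = Add(8, Mul(Rational(1, 4), -3)) = Add(8, Rational(-3, 4)) = Rational(29, 4) ≈ 7.2500)
z = Rational(5, 2) (z = Mul(Add(-2, 4), Add(-6, Rational(29, 4))) = Mul(2, Rational(5, 4)) = Rational(5, 2) ≈ 2.5000)
Mul(Mul(20, z), Add(-5, Mul(L, 4))) = Mul(Mul(20, Rational(5, 2)), Add(-5, Mul(8, 4))) = Mul(50, Add(-5, 32)) = Mul(50, 27) = 1350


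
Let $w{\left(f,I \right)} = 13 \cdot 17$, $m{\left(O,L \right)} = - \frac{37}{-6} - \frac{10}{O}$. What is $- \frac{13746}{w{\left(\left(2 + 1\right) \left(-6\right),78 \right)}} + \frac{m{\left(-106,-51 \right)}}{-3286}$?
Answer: $- \frac{14364295219}{230933508} \approx -62.201$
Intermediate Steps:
$m{\left(O,L \right)} = \frac{37}{6} - \frac{10}{O}$ ($m{\left(O,L \right)} = \left(-37\right) \left(- \frac{1}{6}\right) - \frac{10}{O} = \frac{37}{6} - \frac{10}{O}$)
$w{\left(f,I \right)} = 221$
$- \frac{13746}{w{\left(\left(2 + 1\right) \left(-6\right),78 \right)}} + \frac{m{\left(-106,-51 \right)}}{-3286} = - \frac{13746}{221} + \frac{\frac{37}{6} - \frac{10}{-106}}{-3286} = \left(-13746\right) \frac{1}{221} + \left(\frac{37}{6} - - \frac{5}{53}\right) \left(- \frac{1}{3286}\right) = - \frac{13746}{221} + \left(\frac{37}{6} + \frac{5}{53}\right) \left(- \frac{1}{3286}\right) = - \frac{13746}{221} + \frac{1991}{318} \left(- \frac{1}{3286}\right) = - \frac{13746}{221} - \frac{1991}{1044948} = - \frac{14364295219}{230933508}$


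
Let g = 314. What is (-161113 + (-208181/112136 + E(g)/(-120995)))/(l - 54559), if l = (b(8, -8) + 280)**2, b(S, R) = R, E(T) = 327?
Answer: -2185989544219727/263556366591000 ≈ -8.2942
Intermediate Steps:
l = 73984 (l = (-8 + 280)**2 = 272**2 = 73984)
(-161113 + (-208181/112136 + E(g)/(-120995)))/(l - 54559) = (-161113 + (-208181/112136 + 327/(-120995)))/(73984 - 54559) = (-161113 + (-208181*1/112136 + 327*(-1/120995)))/19425 = (-161113 + (-208181/112136 - 327/120995))*(1/19425) = (-161113 - 25225528567/13567895320)*(1/19425) = -2185989544219727/13567895320*1/19425 = -2185989544219727/263556366591000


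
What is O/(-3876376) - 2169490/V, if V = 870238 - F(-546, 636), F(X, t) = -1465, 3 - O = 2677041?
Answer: -434012636609/241360613452 ≈ -1.7982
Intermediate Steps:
O = -2677038 (O = 3 - 1*2677041 = 3 - 2677041 = -2677038)
V = 871703 (V = 870238 - 1*(-1465) = 870238 + 1465 = 871703)
O/(-3876376) - 2169490/V = -2677038/(-3876376) - 2169490/871703 = -2677038*(-1/3876376) - 2169490*1/871703 = 191217/276884 - 2169490/871703 = -434012636609/241360613452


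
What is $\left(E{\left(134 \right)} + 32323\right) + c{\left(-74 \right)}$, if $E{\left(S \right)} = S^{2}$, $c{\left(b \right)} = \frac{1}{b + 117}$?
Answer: $\frac{2161998}{43} \approx 50279.0$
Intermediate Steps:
$c{\left(b \right)} = \frac{1}{117 + b}$
$\left(E{\left(134 \right)} + 32323\right) + c{\left(-74 \right)} = \left(134^{2} + 32323\right) + \frac{1}{117 - 74} = \left(17956 + 32323\right) + \frac{1}{43} = 50279 + \frac{1}{43} = \frac{2161998}{43}$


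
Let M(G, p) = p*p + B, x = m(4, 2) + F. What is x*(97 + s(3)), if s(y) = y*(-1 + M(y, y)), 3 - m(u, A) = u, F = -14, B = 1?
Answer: -1860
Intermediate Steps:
m(u, A) = 3 - u
x = -15 (x = (3 - 1*4) - 14 = (3 - 4) - 14 = -1 - 14 = -15)
M(G, p) = 1 + p² (M(G, p) = p*p + 1 = p² + 1 = 1 + p²)
s(y) = y³ (s(y) = y*(-1 + (1 + y²)) = y*y² = y³)
x*(97 + s(3)) = -15*(97 + 3³) = -15*(97 + 27) = -15*124 = -1860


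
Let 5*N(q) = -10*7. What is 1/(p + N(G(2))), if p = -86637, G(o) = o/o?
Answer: -1/86651 ≈ -1.1541e-5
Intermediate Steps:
G(o) = 1
N(q) = -14 (N(q) = (-10*7)/5 = (⅕)*(-70) = -14)
1/(p + N(G(2))) = 1/(-86637 - 14) = 1/(-86651) = -1/86651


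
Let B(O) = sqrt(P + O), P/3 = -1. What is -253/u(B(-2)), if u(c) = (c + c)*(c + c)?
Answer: 253/20 ≈ 12.650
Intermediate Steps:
P = -3 (P = 3*(-1) = -3)
B(O) = sqrt(-3 + O)
u(c) = 4*c**2 (u(c) = (2*c)*(2*c) = 4*c**2)
-253/u(B(-2)) = -253/(4*(sqrt(-3 - 2))**2) = -253/(4*(sqrt(-5))**2) = -253/(4*(I*sqrt(5))**2) = -253/(4*(-5)) = -253/(-20) = -1/20*(-253) = 253/20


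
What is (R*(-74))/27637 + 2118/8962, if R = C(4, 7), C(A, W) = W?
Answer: 26946425/123841397 ≈ 0.21759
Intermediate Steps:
R = 7
(R*(-74))/27637 + 2118/8962 = (7*(-74))/27637 + 2118/8962 = -518*1/27637 + 2118*(1/8962) = -518/27637 + 1059/4481 = 26946425/123841397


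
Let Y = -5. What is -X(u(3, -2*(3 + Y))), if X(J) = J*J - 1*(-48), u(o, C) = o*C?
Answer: -192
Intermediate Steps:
u(o, C) = C*o
X(J) = 48 + J**2 (X(J) = J**2 + 48 = 48 + J**2)
-X(u(3, -2*(3 + Y))) = -(48 + (-2*(3 - 5)*3)**2) = -(48 + (-2*(-2)*3)**2) = -(48 + (4*3)**2) = -(48 + 12**2) = -(48 + 144) = -1*192 = -192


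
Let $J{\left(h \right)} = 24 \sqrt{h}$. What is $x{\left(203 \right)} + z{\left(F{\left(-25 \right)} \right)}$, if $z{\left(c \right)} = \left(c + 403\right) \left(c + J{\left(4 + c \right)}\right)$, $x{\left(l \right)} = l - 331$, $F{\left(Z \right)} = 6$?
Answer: $2326 + 9816 \sqrt{10} \approx 33367.0$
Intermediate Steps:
$x{\left(l \right)} = -331 + l$ ($x{\left(l \right)} = l - 331 = -331 + l$)
$z{\left(c \right)} = \left(403 + c\right) \left(c + 24 \sqrt{4 + c}\right)$ ($z{\left(c \right)} = \left(c + 403\right) \left(c + 24 \sqrt{4 + c}\right) = \left(403 + c\right) \left(c + 24 \sqrt{4 + c}\right)$)
$x{\left(203 \right)} + z{\left(F{\left(-25 \right)} \right)} = \left(-331 + 203\right) + \left(6^{2} + 403 \cdot 6 + 9672 \sqrt{4 + 6} + 24 \cdot 6 \sqrt{4 + 6}\right) = -128 + \left(36 + 2418 + 9672 \sqrt{10} + 24 \cdot 6 \sqrt{10}\right) = -128 + \left(36 + 2418 + 9672 \sqrt{10} + 144 \sqrt{10}\right) = -128 + \left(2454 + 9816 \sqrt{10}\right) = 2326 + 9816 \sqrt{10}$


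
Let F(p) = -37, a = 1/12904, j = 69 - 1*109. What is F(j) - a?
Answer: -477449/12904 ≈ -37.000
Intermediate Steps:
j = -40 (j = 69 - 109 = -40)
a = 1/12904 ≈ 7.7495e-5
F(j) - a = -37 - 1*1/12904 = -37 - 1/12904 = -477449/12904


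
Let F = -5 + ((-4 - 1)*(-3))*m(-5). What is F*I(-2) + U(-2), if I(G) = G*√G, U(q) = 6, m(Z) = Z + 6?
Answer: 6 - 20*I*√2 ≈ 6.0 - 28.284*I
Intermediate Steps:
m(Z) = 6 + Z
I(G) = G^(3/2)
F = 10 (F = -5 + ((-4 - 1)*(-3))*(6 - 5) = -5 - 5*(-3)*1 = -5 + 15*1 = -5 + 15 = 10)
F*I(-2) + U(-2) = 10*(-2)^(3/2) + 6 = 10*(-2*I*√2) + 6 = -20*I*√2 + 6 = 6 - 20*I*√2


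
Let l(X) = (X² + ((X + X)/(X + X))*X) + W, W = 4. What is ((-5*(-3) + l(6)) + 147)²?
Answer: 43264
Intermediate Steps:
l(X) = 4 + X + X² (l(X) = (X² + ((X + X)/(X + X))*X) + 4 = (X² + ((2*X)/((2*X)))*X) + 4 = (X² + ((2*X)*(1/(2*X)))*X) + 4 = (X² + 1*X) + 4 = (X² + X) + 4 = (X + X²) + 4 = 4 + X + X²)
((-5*(-3) + l(6)) + 147)² = ((-5*(-3) + (4 + 6 + 6²)) + 147)² = ((15 + (4 + 6 + 36)) + 147)² = ((15 + 46) + 147)² = (61 + 147)² = 208² = 43264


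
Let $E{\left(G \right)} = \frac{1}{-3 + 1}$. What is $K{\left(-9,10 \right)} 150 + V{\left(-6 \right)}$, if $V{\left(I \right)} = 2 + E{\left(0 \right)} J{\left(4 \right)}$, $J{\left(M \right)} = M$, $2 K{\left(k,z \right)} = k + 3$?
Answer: $-450$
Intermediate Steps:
$K{\left(k,z \right)} = \frac{3}{2} + \frac{k}{2}$ ($K{\left(k,z \right)} = \frac{k + 3}{2} = \frac{3 + k}{2} = \frac{3}{2} + \frac{k}{2}$)
$E{\left(G \right)} = - \frac{1}{2}$ ($E{\left(G \right)} = \frac{1}{-2} = - \frac{1}{2}$)
$V{\left(I \right)} = 0$ ($V{\left(I \right)} = 2 - 2 = 0$)
$K{\left(-9,10 \right)} 150 + V{\left(-6 \right)} = \left(\frac{3}{2} + \frac{1}{2} \left(-9\right)\right) 150 + 0 = \left(\frac{3}{2} - \frac{9}{2}\right) 150 + 0 = \left(-3\right) 150 + 0 = -450 + 0 = -450$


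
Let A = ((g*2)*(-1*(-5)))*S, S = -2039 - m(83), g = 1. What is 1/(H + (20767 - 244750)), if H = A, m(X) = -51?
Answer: -1/243863 ≈ -4.1007e-6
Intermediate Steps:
S = -1988 (S = -2039 - 1*(-51) = -2039 + 51 = -1988)
A = -19880 (A = ((1*2)*(-1*(-5)))*(-1988) = (2*5)*(-1988) = 10*(-1988) = -19880)
H = -19880
1/(H + (20767 - 244750)) = 1/(-19880 + (20767 - 244750)) = 1/(-19880 - 223983) = 1/(-243863) = -1/243863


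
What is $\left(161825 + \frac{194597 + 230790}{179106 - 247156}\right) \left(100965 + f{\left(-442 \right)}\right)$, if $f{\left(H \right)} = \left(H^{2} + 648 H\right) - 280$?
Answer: $\frac{106076340558279}{68050} \approx 1.5588 \cdot 10^{9}$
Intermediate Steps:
$f{\left(H \right)} = -280 + H^{2} + 648 H$
$\left(161825 + \frac{194597 + 230790}{179106 - 247156}\right) \left(100965 + f{\left(-442 \right)}\right) = \left(161825 + \frac{194597 + 230790}{179106 - 247156}\right) \left(100965 + \left(-280 + \left(-442\right)^{2} + 648 \left(-442\right)\right)\right) = \left(161825 + \frac{425387}{-68050}\right) \left(100965 - 91332\right) = \left(161825 + 425387 \left(- \frac{1}{68050}\right)\right) \left(100965 - 91332\right) = \left(161825 - \frac{425387}{68050}\right) 9633 = \frac{11011765863}{68050} \cdot 9633 = \frac{106076340558279}{68050}$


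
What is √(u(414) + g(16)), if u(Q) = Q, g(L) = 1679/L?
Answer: 19*√23/4 ≈ 22.780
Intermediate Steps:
√(u(414) + g(16)) = √(414 + 1679/16) = √(8303/16) = 19*√23/4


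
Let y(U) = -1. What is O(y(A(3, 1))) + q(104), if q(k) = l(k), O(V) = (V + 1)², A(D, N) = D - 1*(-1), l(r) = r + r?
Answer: 208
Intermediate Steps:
l(r) = 2*r
A(D, N) = 1 + D (A(D, N) = D + 1 = 1 + D)
O(V) = (1 + V)²
q(k) = 2*k
O(y(A(3, 1))) + q(104) = (1 - 1)² + 2*104 = 0² + 208 = 0 + 208 = 208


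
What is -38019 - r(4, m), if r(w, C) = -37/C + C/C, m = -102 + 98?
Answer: -152117/4 ≈ -38029.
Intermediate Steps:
m = -4
r(w, C) = 1 - 37/C (r(w, C) = -37/C + 1 = 1 - 37/C)
-38019 - r(4, m) = -38019 - (-37 - 4)/(-4) = -38019 - (-1)*(-41)/4 = -38019 - 1*41/4 = -38019 - 41/4 = -152117/4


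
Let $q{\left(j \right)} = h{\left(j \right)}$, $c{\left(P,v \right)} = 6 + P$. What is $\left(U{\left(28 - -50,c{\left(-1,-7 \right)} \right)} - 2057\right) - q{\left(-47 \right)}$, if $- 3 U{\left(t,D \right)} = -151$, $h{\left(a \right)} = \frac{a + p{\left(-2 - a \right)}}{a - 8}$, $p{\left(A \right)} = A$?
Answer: $- \frac{331106}{165} \approx -2006.7$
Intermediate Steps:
$h{\left(a \right)} = - \frac{2}{-8 + a}$ ($h{\left(a \right)} = \frac{a - \left(2 + a\right)}{a - 8} = - \frac{2}{-8 + a}$)
$q{\left(j \right)} = - \frac{2}{-8 + j}$
$U{\left(t,D \right)} = \frac{151}{3}$ ($U{\left(t,D \right)} = \left(- \frac{1}{3}\right) \left(-151\right) = \frac{151}{3}$)
$\left(U{\left(28 - -50,c{\left(-1,-7 \right)} \right)} - 2057\right) - q{\left(-47 \right)} = \left(\frac{151}{3} - 2057\right) - - \frac{2}{-8 - 47} = - \frac{6020}{3} - - \frac{2}{-55} = - \frac{6020}{3} - \left(-2\right) \left(- \frac{1}{55}\right) = - \frac{6020}{3} - \frac{2}{55} = - \frac{331106}{165}$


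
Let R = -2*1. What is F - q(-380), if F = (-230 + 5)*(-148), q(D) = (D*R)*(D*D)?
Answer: -109710700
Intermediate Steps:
R = -2
q(D) = -2*D³ (q(D) = (D*(-2))*(D*D) = (-2*D)*D² = -2*D³)
F = 33300 (F = -225*(-148) = 33300)
F - q(-380) = 33300 - (-2)*(-380)³ = 33300 - (-2)*(-54872000) = 33300 - 1*109744000 = 33300 - 109744000 = -109710700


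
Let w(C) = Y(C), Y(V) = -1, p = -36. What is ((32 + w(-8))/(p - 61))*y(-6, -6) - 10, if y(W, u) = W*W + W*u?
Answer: -3202/97 ≈ -33.010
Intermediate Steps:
w(C) = -1
y(W, u) = W² + W*u
((32 + w(-8))/(p - 61))*y(-6, -6) - 10 = ((32 - 1)/(-36 - 61))*(-6*(-6 - 6)) - 10 = (31/(-97))*(-6*(-12)) - 10 = (31*(-1/97))*72 - 10 = -31/97*72 - 10 = -2232/97 - 10 = -3202/97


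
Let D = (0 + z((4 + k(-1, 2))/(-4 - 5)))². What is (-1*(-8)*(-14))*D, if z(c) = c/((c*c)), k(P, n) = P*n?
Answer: -2268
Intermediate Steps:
z(c) = 1/c (z(c) = c/(c²) = c/c² = 1/c)
D = 81/4 (D = (0 + 1/((4 - 1*2)/(-4 - 5)))² = (0 + 1/((4 - 2)/(-9)))² = (0 + 1/(2*(-⅑)))² = (0 + 1/(-2/9))² = (0 - 9/2)² = (-9/2)² = 81/4 ≈ 20.250)
(-1*(-8)*(-14))*D = (-1*(-8)*(-14))*(81/4) = (8*(-14))*(81/4) = -112*81/4 = -2268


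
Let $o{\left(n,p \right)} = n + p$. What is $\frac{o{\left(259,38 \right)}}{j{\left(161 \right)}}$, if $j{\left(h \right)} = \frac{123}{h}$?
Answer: $\frac{15939}{41} \approx 388.76$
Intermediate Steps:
$\frac{o{\left(259,38 \right)}}{j{\left(161 \right)}} = \frac{259 + 38}{123 \cdot \frac{1}{161}} = \frac{297}{123 \cdot \frac{1}{161}} = \frac{297}{\frac{123}{161}} = 297 \cdot \frac{161}{123} = \frac{15939}{41}$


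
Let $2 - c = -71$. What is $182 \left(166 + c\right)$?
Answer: $43498$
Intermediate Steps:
$c = 73$ ($c = 2 - -71 = 2 + 71 = 73$)
$182 \left(166 + c\right) = 182 \left(166 + 73\right) = 182 \cdot 239 = 43498$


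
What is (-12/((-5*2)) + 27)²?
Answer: 19881/25 ≈ 795.24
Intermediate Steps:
(-12/((-5*2)) + 27)² = (-12/(-10) + 27)² = (-12*(-⅒) + 27)² = (6/5 + 27)² = (141/5)² = 19881/25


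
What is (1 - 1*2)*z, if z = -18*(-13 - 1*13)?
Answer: -468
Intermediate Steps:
z = 468 (z = -18*(-13 - 13) = -18*(-26) = 468)
(1 - 1*2)*z = (1 - 1*2)*468 = (1 - 2)*468 = -1*468 = -468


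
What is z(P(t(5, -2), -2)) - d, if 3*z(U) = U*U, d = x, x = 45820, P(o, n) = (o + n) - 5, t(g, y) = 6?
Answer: -137459/3 ≈ -45820.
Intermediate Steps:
P(o, n) = -5 + n + o (P(o, n) = (n + o) - 5 = -5 + n + o)
d = 45820
z(U) = U**2/3 (z(U) = (U*U)/3 = U**2/3)
z(P(t(5, -2), -2)) - d = (-5 - 2 + 6)**2/3 - 1*45820 = (1/3)*(-1)**2 - 45820 = (1/3)*1 - 45820 = 1/3 - 45820 = -137459/3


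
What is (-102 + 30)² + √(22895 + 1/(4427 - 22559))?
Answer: 5184 + √1881793986087/9066 ≈ 5335.3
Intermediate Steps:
(-102 + 30)² + √(22895 + 1/(4427 - 22559)) = (-72)² + √(22895 + 1/(-18132)) = 5184 + √(22895 - 1/18132) = 5184 + √(415132139/18132) = 5184 + √1881793986087/9066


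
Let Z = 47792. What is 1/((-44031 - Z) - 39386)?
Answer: -1/131209 ≈ -7.6214e-6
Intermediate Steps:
1/((-44031 - Z) - 39386) = 1/((-44031 - 1*47792) - 39386) = 1/((-44031 - 47792) - 39386) = 1/(-91823 - 39386) = 1/(-131209) = -1/131209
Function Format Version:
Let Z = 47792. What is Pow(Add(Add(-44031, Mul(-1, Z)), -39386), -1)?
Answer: Rational(-1, 131209) ≈ -7.6214e-6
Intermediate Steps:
Pow(Add(Add(-44031, Mul(-1, Z)), -39386), -1) = Pow(Add(Add(-44031, Mul(-1, 47792)), -39386), -1) = Pow(Add(Add(-44031, -47792), -39386), -1) = Pow(Add(-91823, -39386), -1) = Pow(-131209, -1) = Rational(-1, 131209)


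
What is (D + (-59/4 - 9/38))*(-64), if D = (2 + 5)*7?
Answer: -41360/19 ≈ -2176.8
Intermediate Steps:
D = 49 (D = 7*7 = 49)
(D + (-59/4 - 9/38))*(-64) = (49 + (-59/4 - 9/38))*(-64) = (49 - 1139/76)*(-64) = (2585/76)*(-64) = -41360/19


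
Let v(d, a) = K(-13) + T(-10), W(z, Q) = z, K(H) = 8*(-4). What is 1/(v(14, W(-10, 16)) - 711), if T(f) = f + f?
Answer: -1/763 ≈ -0.0013106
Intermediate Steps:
K(H) = -32
T(f) = 2*f
v(d, a) = -52 (v(d, a) = -32 + 2*(-10) = -32 - 20 = -52)
1/(v(14, W(-10, 16)) - 711) = 1/(-52 - 711) = 1/(-763) = -1/763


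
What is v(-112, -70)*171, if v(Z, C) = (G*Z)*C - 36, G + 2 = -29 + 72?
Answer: 54960084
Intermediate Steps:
G = 41 (G = -2 + (-29 + 72) = -2 + 43 = 41)
v(Z, C) = -36 + 41*C*Z (v(Z, C) = (41*Z)*C - 36 = 41*C*Z - 36 = -36 + 41*C*Z)
v(-112, -70)*171 = (-36 + 41*(-70)*(-112))*171 = (-36 + 321440)*171 = 321404*171 = 54960084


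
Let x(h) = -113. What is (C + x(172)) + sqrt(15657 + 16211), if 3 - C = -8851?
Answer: 8741 + 2*sqrt(7967) ≈ 8919.5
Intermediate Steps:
C = 8854 (C = 3 - 1*(-8851) = 3 + 8851 = 8854)
(C + x(172)) + sqrt(15657 + 16211) = (8854 - 113) + sqrt(15657 + 16211) = 8741 + sqrt(31868) = 8741 + 2*sqrt(7967)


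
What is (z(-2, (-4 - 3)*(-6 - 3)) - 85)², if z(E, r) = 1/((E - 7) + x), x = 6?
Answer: 65536/9 ≈ 7281.8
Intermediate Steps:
z(E, r) = 1/(-1 + E) (z(E, r) = 1/((E - 7) + 6) = 1/((-7 + E) + 6) = 1/(-1 + E))
(z(-2, (-4 - 3)*(-6 - 3)) - 85)² = (1/(-1 - 2) - 85)² = (1/(-3) - 85)² = (-⅓ - 85)² = (-256/3)² = 65536/9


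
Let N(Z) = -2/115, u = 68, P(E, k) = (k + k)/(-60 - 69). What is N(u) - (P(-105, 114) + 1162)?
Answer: -5737436/4945 ≈ -1160.3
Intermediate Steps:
P(E, k) = -2*k/129 (P(E, k) = (2*k)/(-129) = (2*k)*(-1/129) = -2*k/129)
N(Z) = -2/115 (N(Z) = -2*1/115 = -2/115)
N(u) - (P(-105, 114) + 1162) = -2/115 - (-2/129*114 + 1162) = -2/115 - (-76/43 + 1162) = -2/115 - 1*49890/43 = -2/115 - 49890/43 = -5737436/4945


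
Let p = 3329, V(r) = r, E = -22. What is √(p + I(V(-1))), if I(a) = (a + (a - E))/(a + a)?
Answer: √3319 ≈ 57.611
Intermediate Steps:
I(a) = (22 + 2*a)/(2*a) (I(a) = (a + (a - 1*(-22)))/(a + a) = (a + (a + 22))/((2*a)) = (a + (22 + a))*(1/(2*a)) = (22 + 2*a)*(1/(2*a)) = (22 + 2*a)/(2*a))
√(p + I(V(-1))) = √(3329 + (11 - 1)/(-1)) = √(3329 - 1*10) = √(3329 - 10) = √3319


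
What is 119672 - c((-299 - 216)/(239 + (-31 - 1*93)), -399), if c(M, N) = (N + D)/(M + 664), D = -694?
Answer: 1815329707/15169 ≈ 1.1967e+5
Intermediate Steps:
c(M, N) = (-694 + N)/(664 + M) (c(M, N) = (N - 694)/(M + 664) = (-694 + N)/(664 + M))
119672 - c((-299 - 216)/(239 + (-31 - 1*93)), -399) = 119672 - (-694 - 399)/(664 + (-299 - 216)/(239 + (-31 - 1*93))) = 119672 - (-1093)/(664 - 515/(239 + (-31 - 93))) = 119672 - (-1093)/(664 - 515/(239 - 124)) = 119672 - (-1093)/(664 - 515/115) = 119672 - (-1093)/(664 - 515*1/115) = 119672 - (-1093)/(664 - 103/23) = 119672 - (-1093)/15169/23 = 119672 - 23*(-1093)/15169 = 119672 - 1*(-25139/15169) = 119672 + 25139/15169 = 1815329707/15169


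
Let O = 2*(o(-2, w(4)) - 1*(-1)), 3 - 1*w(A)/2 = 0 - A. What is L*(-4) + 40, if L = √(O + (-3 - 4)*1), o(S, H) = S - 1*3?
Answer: 40 - 4*I*√15 ≈ 40.0 - 15.492*I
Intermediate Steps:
w(A) = 6 + 2*A (w(A) = 6 - 2*(0 - A) = 6 - (-2)*A = 6 + 2*A)
o(S, H) = -3 + S (o(S, H) = S - 3 = -3 + S)
O = -8 (O = 2*((-3 - 2) - 1*(-1)) = 2*(-5 + 1) = 2*(-4) = -8)
L = I*√15 (L = √(-8 + (-3 - 4)*1) = √(-8 - 7*1) = √(-8 - 7) = √(-15) = I*√15 ≈ 3.873*I)
L*(-4) + 40 = (I*√15)*(-4) + 40 = -4*I*√15 + 40 = 40 - 4*I*√15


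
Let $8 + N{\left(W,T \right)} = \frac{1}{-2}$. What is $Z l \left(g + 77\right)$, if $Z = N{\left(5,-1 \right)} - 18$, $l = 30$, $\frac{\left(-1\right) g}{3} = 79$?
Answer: $127200$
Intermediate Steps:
$N{\left(W,T \right)} = - \frac{17}{2}$ ($N{\left(W,T \right)} = -8 + \frac{1}{-2} = -8 - \frac{1}{2} = - \frac{17}{2}$)
$g = -237$ ($g = \left(-3\right) 79 = -237$)
$Z = - \frac{53}{2}$ ($Z = - \frac{17}{2} - 18 = - \frac{53}{2} \approx -26.5$)
$Z l \left(g + 77\right) = - \frac{53 \cdot 30 \left(-237 + 77\right)}{2} = - \frac{53 \cdot 30 \left(-160\right)}{2} = \left(- \frac{53}{2}\right) \left(-4800\right) = 127200$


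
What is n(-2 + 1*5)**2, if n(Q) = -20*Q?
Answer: 3600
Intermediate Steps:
n(-2 + 1*5)**2 = (-20*(-2 + 1*5))**2 = (-20*(-2 + 5))**2 = (-20*3)**2 = (-60)**2 = 3600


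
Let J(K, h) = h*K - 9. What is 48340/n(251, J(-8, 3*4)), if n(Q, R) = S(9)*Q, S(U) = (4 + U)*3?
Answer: 48340/9789 ≈ 4.9382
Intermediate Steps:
S(U) = 12 + 3*U
J(K, h) = -9 + K*h (J(K, h) = K*h - 9 = -9 + K*h)
n(Q, R) = 39*Q (n(Q, R) = (12 + 3*9)*Q = (12 + 27)*Q = 39*Q)
48340/n(251, J(-8, 3*4)) = 48340/((39*251)) = 48340/9789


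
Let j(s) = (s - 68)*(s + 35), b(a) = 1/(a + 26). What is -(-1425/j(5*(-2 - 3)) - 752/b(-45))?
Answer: -885951/62 ≈ -14290.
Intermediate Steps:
b(a) = 1/(26 + a)
j(s) = (-68 + s)*(35 + s)
-(-1425/j(5*(-2 - 3)) - 752/b(-45)) = -(-1425/(-2380 + (5*(-2 - 3))² - 165*(-2 - 3)) - 752/(1/(26 - 45))) = -(-1425/(-2380 + (5*(-5))² - 165*(-5)) - 752/(1/(-19))) = -(-1425/(-2380 + (-25)² - 33*(-25)) - 752/(-1/19)) = -(-1425/(-2380 + 625 + 825) - 752*(-19)) = -(-1425/(-930) + 14288) = -(-1425*(-1/930) + 14288) = -(95/62 + 14288) = -1*885951/62 = -885951/62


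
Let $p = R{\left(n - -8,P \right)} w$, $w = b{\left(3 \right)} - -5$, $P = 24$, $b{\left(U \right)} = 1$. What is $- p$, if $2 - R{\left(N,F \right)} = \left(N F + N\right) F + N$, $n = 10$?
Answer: $64896$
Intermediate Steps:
$w = 6$ ($w = 1 - -5 = 1 + 5 = 6$)
$R{\left(N,F \right)} = 2 - N - F \left(N + F N\right)$ ($R{\left(N,F \right)} = 2 - \left(\left(N F + N\right) F + N\right) = 2 - \left(\left(F N + N\right) F + N\right) = 2 - \left(\left(N + F N\right) F + N\right) = 2 - \left(F \left(N + F N\right) + N\right) = 2 - \left(N + F \left(N + F N\right)\right) = 2 - N - F \left(N + F N\right)$)
$p = -64896$ ($p = \left(2 - \left(10 - -8\right) - 24 \left(10 - -8\right) - \left(10 - -8\right) 24^{2}\right) 6 = \left(2 - \left(10 + 8\right) - 24 \left(10 + 8\right) - \left(10 + 8\right) 576\right) 6 = \left(2 - 18 - 24 \cdot 18 - 18 \cdot 576\right) 6 = \left(2 - 18 - 432 - 10368\right) 6 = \left(-10816\right) 6 = -64896$)
$- p = \left(-1\right) \left(-64896\right) = 64896$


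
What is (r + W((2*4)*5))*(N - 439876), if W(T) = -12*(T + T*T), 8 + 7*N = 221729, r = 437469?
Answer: -1193794884279/7 ≈ -1.7054e+11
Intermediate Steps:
N = 221721/7 (N = -8/7 + (⅐)*221729 = -8/7 + 221729/7 = 221721/7 ≈ 31674.)
W(T) = -12*T - 12*T² (W(T) = -12*(T + T²) = -12*T - 12*T²)
(r + W((2*4)*5))*(N - 439876) = (437469 - 12*(2*4)*5*(1 + (2*4)*5))*(221721/7 - 439876) = (437469 - 12*8*5*(1 + 8*5))*(-2857411/7) = (437469 - 12*40*(1 + 40))*(-2857411/7) = (437469 - 12*40*41)*(-2857411/7) = (437469 - 19680)*(-2857411/7) = 417789*(-2857411/7) = -1193794884279/7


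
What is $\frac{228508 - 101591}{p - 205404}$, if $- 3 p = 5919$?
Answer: $- \frac{126917}{207377} \approx -0.61201$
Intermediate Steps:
$p = -1973$ ($p = \left(- \frac{1}{3}\right) 5919 = -1973$)
$\frac{228508 - 101591}{p - 205404} = \frac{228508 - 101591}{-1973 - 205404} = \frac{126917}{-207377} = 126917 \left(- \frac{1}{207377}\right) = - \frac{126917}{207377}$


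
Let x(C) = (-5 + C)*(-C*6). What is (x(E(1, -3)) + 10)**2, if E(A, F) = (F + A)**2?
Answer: 1156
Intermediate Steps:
E(A, F) = (A + F)**2
x(C) = -6*C*(-5 + C) (x(C) = (-5 + C)*(-6*C) = -6*C*(-5 + C))
(x(E(1, -3)) + 10)**2 = (6*(1 - 3)**2*(5 - (1 - 3)**2) + 10)**2 = (6*(-2)**2*(5 - 1*(-2)**2) + 10)**2 = (6*4*(5 - 1*4) + 10)**2 = (6*4*(5 - 4) + 10)**2 = (6*4*1 + 10)**2 = (24 + 10)**2 = 34**2 = 1156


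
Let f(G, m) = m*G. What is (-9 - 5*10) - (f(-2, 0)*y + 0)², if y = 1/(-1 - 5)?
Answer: -59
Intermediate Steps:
f(G, m) = G*m
y = -⅙ (y = 1/(-6) = -⅙ ≈ -0.16667)
(-9 - 5*10) - (f(-2, 0)*y + 0)² = (-9 - 5*10) - (-2*0*(-⅙) + 0)² = (-9 - 50) - (0*(-⅙) + 0)² = -59 - (0 + 0)² = -59 - 1*0² = -59 - 1*0 = -59 + 0 = -59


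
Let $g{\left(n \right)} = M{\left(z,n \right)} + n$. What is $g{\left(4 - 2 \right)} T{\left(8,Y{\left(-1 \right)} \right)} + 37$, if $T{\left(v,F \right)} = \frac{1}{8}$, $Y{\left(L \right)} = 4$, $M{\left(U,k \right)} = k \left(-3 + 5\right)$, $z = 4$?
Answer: $\frac{151}{4} \approx 37.75$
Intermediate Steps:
$M{\left(U,k \right)} = 2 k$ ($M{\left(U,k \right)} = k 2 = 2 k$)
$T{\left(v,F \right)} = \frac{1}{8}$
$g{\left(n \right)} = 3 n$ ($g{\left(n \right)} = 2 n + n = 3 n$)
$g{\left(4 - 2 \right)} T{\left(8,Y{\left(-1 \right)} \right)} + 37 = 3 \left(4 - 2\right) \frac{1}{8} + 37 = 3 \cdot 2 \cdot \frac{1}{8} + 37 = 6 \cdot \frac{1}{8} + 37 = \frac{3}{4} + 37 = \frac{151}{4}$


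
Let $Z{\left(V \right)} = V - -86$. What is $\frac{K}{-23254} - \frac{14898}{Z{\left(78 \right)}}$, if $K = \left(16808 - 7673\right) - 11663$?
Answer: $- \frac{86505875}{953414} \approx -90.733$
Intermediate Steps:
$Z{\left(V \right)} = 86 + V$ ($Z{\left(V \right)} = V + 86 = 86 + V$)
$K = -2528$ ($K = 9135 - 11663 = -2528$)
$\frac{K}{-23254} - \frac{14898}{Z{\left(78 \right)}} = - \frac{2528}{-23254} - \frac{14898}{86 + 78} = \left(-2528\right) \left(- \frac{1}{23254}\right) - \frac{14898}{164} = \frac{1264}{11627} - \frac{7449}{82} = - \frac{86505875}{953414}$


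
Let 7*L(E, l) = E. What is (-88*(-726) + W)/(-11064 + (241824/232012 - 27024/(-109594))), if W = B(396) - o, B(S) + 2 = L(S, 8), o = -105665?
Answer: -114350106875331/7458524339224 ≈ -15.331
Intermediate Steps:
L(E, l) = E/7
B(S) = -2 + S/7
W = 740037/7 (W = (-2 + (⅐)*396) - 1*(-105665) = (-2 + 396/7) + 105665 = 382/7 + 105665 = 740037/7 ≈ 1.0572e+5)
(-88*(-726) + W)/(-11064 + (241824/232012 - 27024/(-109594))) = (-88*(-726) + 740037/7)/(-11064 + (241824/232012 - 27024/(-109594))) = (63888 + 740037/7)/(-11064 + (241824*(1/232012) - 27024*(-1/109594))) = 1187253/(7*(-11064 + (5496/5273 + 13512/54797))) = 1187253/(7*(-11064 + 372413088/288944581)) = 1187253/(7*(-3196510431096/288944581)) = (1187253/7)*(-288944581/3196510431096) = -114350106875331/7458524339224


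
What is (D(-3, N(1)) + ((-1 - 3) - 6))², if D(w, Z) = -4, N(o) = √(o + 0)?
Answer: 196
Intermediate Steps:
N(o) = √o
(D(-3, N(1)) + ((-1 - 3) - 6))² = (-4 + ((-1 - 3) - 6))² = (-4 + (-4 - 6))² = (-4 - 10)² = (-14)² = 196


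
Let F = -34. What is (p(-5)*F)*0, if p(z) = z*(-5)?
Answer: 0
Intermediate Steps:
p(z) = -5*z
(p(-5)*F)*0 = (-5*(-5)*(-34))*0 = (25*(-34))*0 = -850*0 = 0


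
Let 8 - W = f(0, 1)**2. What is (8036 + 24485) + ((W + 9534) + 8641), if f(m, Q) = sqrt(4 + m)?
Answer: 50700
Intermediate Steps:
W = 4 (W = 8 - (sqrt(4 + 0))**2 = 8 - (sqrt(4))**2 = 8 - 1*2**2 = 8 - 1*4 = 8 - 4 = 4)
(8036 + 24485) + ((W + 9534) + 8641) = (8036 + 24485) + ((4 + 9534) + 8641) = 32521 + (9538 + 8641) = 32521 + 18179 = 50700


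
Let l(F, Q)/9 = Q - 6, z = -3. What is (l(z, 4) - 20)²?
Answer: 1444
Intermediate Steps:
l(F, Q) = -54 + 9*Q (l(F, Q) = 9*(Q - 6) = 9*(-6 + Q) = -54 + 9*Q)
(l(z, 4) - 20)² = ((-54 + 9*4) - 20)² = ((-54 + 36) - 20)² = (-18 - 20)² = (-38)² = 1444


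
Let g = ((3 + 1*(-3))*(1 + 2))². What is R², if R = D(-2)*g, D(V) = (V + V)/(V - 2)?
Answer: 0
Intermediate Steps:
D(V) = 2*V/(-2 + V) (D(V) = (2*V)/(-2 + V) = 2*V/(-2 + V))
g = 0 (g = ((3 - 3)*3)² = (0*3)² = 0² = 0)
R = 0 (R = (2*(-2)/(-2 - 2))*0 = (2*(-2)/(-4))*0 = (2*(-2)*(-¼))*0 = 1*0 = 0)
R² = 0² = 0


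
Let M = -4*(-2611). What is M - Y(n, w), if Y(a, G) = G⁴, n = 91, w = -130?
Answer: -285599556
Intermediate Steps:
M = 10444
M - Y(n, w) = 10444 - 1*(-130)⁴ = 10444 - 1*285610000 = 10444 - 285610000 = -285599556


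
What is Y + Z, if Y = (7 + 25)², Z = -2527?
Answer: -1503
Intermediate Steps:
Y = 1024 (Y = 32² = 1024)
Y + Z = 1024 - 2527 = -1503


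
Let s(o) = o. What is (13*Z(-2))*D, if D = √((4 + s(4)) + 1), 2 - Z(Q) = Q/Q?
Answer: 39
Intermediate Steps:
Z(Q) = 1 (Z(Q) = 2 - Q/Q = 2 - 1*1 = 2 - 1 = 1)
D = 3 (D = √((4 + 4) + 1) = √(8 + 1) = √9 = 3)
(13*Z(-2))*D = (13*1)*3 = 13*3 = 39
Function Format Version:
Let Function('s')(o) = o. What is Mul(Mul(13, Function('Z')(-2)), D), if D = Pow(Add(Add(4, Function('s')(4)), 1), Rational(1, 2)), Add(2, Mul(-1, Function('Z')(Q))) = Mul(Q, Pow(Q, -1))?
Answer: 39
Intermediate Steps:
Function('Z')(Q) = 1 (Function('Z')(Q) = Add(2, Mul(-1, Mul(Q, Pow(Q, -1)))) = Add(2, Mul(-1, 1)) = Add(2, -1) = 1)
D = 3 (D = Pow(Add(Add(4, 4), 1), Rational(1, 2)) = Pow(Add(8, 1), Rational(1, 2)) = Pow(9, Rational(1, 2)) = 3)
Mul(Mul(13, Function('Z')(-2)), D) = Mul(Mul(13, 1), 3) = Mul(13, 3) = 39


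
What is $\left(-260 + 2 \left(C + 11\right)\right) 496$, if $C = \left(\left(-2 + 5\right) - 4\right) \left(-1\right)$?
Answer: $-117056$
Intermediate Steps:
$C = 1$ ($C = \left(3 - 4\right) \left(-1\right) = \left(-1\right) \left(-1\right) = 1$)
$\left(-260 + 2 \left(C + 11\right)\right) 496 = \left(-260 + 2 \left(1 + 11\right)\right) 496 = \left(-260 + 2 \cdot 12\right) 496 = \left(-260 + 24\right) 496 = \left(-236\right) 496 = -117056$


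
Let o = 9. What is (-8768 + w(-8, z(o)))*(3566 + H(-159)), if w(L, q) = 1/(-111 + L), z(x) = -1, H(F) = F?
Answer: -3554839951/119 ≈ -2.9873e+7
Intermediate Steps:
(-8768 + w(-8, z(o)))*(3566 + H(-159)) = (-8768 + 1/(-111 - 8))*(3566 - 159) = (-8768 + 1/(-119))*3407 = (-8768 - 1/119)*3407 = -1043393/119*3407 = -3554839951/119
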